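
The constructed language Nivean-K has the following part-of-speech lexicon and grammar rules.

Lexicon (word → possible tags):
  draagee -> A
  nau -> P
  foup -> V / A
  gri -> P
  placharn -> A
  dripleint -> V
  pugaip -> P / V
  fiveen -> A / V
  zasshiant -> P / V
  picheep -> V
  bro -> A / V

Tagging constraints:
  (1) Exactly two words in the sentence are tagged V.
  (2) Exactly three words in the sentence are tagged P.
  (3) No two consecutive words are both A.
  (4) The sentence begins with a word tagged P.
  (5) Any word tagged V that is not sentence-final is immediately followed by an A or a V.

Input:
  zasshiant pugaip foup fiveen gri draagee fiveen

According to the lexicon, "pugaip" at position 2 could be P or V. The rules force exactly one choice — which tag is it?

Candidates per position — 1:zasshiant {P,V}; 2:pugaip {P,V}; 3:foup {V,A}; 4:fiveen {A,V}; 5:gri {P}; 6:draagee {A}; 7:fiveen {A,V}.
If word 1 were V, no tagging could satisfy rule 2; so word 1 is P.
If word 2 were V, no tagging could satisfy rule 2; so word 2 is P.
If word 4 were V, no tagging could satisfy rule 5; so word 4 is A.
If word 7 were A, no tagging could satisfy rule 1; so word 7 is V.
If word 3 were A, no tagging could satisfy rule 1; so word 3 is V.
That leaves exactly one tagging: P P V A P A V.
Check: rule 1 holds; rule 2 holds; rule 3 holds; rule 4 holds; rule 5 holds.

P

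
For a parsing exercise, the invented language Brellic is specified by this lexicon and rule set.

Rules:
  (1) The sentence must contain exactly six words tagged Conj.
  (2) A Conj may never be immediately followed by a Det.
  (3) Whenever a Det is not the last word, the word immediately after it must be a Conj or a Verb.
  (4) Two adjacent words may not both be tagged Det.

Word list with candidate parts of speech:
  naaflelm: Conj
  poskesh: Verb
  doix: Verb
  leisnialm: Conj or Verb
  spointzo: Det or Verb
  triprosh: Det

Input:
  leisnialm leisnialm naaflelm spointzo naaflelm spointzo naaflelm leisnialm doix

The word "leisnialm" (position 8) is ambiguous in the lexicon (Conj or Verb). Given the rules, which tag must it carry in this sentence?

Candidates per position — 1:leisnialm {Conj,Verb}; 2:leisnialm {Conj,Verb}; 3:naaflelm {Conj}; 4:spointzo {Det,Verb}; 5:naaflelm {Conj}; 6:spointzo {Det,Verb}; 7:naaflelm {Conj}; 8:leisnialm {Conj,Verb}; 9:doix {Verb}.
Word 1 cannot be Verb — rule 1 would then fail for every completion. It is Conj.
Word 2 cannot be Verb — rule 1 would then fail for every completion. It is Conj.
Word 4 cannot be Det — rule 2 would then fail for every completion. It is Verb.
Word 6 cannot be Det — rule 2 would then fail for every completion. It is Verb.
Word 8 cannot be Verb — rule 1 would then fail for every completion. It is Conj.
The unique satisfying tagging is: Conj Conj Conj Verb Conj Verb Conj Conj Verb.
Verifying each rule — rule 1 ok; rule 2 ok; rule 3 ok; rule 4 ok.

Conj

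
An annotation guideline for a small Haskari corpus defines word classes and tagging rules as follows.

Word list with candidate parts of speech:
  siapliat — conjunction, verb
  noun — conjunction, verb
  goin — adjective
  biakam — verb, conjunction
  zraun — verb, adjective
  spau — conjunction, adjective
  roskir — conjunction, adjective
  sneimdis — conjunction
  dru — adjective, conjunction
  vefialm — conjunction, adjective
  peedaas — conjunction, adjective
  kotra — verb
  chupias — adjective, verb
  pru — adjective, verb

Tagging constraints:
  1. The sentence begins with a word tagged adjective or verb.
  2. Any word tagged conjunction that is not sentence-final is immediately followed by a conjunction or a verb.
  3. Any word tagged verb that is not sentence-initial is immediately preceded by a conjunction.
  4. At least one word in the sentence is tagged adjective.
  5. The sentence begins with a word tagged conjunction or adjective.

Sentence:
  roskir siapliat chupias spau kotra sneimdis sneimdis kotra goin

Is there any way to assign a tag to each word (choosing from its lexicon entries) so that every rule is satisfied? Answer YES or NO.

YES

Candidates per position — 1:roskir {conjunction,adjective}; 2:siapliat {conjunction,verb}; 3:chupias {adjective,verb}; 4:spau {conjunction,adjective}; 5:kotra {verb}; 6:sneimdis {conjunction}; 7:sneimdis {conjunction}; 8:kotra {verb}; 9:goin {adjective}.
One satisfying assignment: adjective conjunction verb conjunction verb conjunction conjunction verb adjective.
Rule-by-rule: rule 1 satisfied; rule 2 satisfied; rule 3 satisfied; rule 4 satisfied; rule 5 satisfied.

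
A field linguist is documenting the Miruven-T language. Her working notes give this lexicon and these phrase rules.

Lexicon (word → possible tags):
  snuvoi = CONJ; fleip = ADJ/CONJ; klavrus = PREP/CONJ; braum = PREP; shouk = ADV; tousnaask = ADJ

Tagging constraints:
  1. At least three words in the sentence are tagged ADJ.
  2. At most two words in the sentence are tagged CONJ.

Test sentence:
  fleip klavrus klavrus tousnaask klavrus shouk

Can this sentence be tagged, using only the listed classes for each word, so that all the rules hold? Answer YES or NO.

Candidates per position — 1:fleip {ADJ,CONJ}; 2:klavrus {PREP,CONJ}; 3:klavrus {PREP,CONJ}; 4:tousnaask {ADJ}; 5:klavrus {PREP,CONJ}; 6:shouk {ADV}.
Rule 1 cannot be satisfied by any choice of tags from the lexicon.
So there is no consistent tagging.

NO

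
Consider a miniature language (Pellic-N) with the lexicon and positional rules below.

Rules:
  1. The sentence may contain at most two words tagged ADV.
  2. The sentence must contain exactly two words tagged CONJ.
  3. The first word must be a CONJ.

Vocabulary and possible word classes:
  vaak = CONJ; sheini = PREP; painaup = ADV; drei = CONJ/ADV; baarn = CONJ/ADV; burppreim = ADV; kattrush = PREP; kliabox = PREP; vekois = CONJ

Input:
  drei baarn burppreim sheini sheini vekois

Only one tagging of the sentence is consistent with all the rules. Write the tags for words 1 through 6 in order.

CONJ ADV ADV PREP PREP CONJ

Candidates per position — 1:drei {CONJ,ADV}; 2:baarn {CONJ,ADV}; 3:burppreim {ADV}; 4:sheini {PREP}; 5:sheini {PREP}; 6:vekois {CONJ}.
At position 1, choosing ADV makes rule 3 impossible to satisfy; hence CONJ.
At position 2, choosing CONJ makes rule 2 impossible to satisfy; hence ADV.
That leaves exactly one tagging: CONJ ADV ADV PREP PREP CONJ.
Verifying each rule — rule 1 holds; rule 2 holds; rule 3 holds.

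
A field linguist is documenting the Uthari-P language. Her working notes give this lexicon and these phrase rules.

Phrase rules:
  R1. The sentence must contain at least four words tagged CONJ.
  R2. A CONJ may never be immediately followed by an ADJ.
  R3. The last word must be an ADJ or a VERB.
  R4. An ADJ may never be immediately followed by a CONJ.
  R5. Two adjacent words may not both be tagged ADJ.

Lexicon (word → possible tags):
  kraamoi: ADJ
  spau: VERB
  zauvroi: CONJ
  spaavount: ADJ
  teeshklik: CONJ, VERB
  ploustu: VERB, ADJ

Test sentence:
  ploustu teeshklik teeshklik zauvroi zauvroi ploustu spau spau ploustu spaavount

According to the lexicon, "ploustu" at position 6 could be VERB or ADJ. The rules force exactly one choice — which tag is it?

Candidates per position — 1:ploustu {VERB,ADJ}; 2:teeshklik {CONJ,VERB}; 3:teeshklik {CONJ,VERB}; 4:zauvroi {CONJ}; 5:zauvroi {CONJ}; 6:ploustu {VERB,ADJ}; 7:spau {VERB}; 8:spau {VERB}; 9:ploustu {VERB,ADJ}; 10:spaavount {ADJ}.
Position 2: VERB is ruled out by rule 1; that leaves CONJ.
Position 3: VERB is ruled out by rule 1; that leaves CONJ.
Position 6: ADJ is ruled out by rule 2; that leaves VERB.
Position 9: ADJ is ruled out by rule 5; that leaves VERB.
Position 1: ADJ is ruled out by rule 4; that leaves VERB.
That leaves exactly one tagging: VERB CONJ CONJ CONJ CONJ VERB VERB VERB VERB ADJ.
Rule-by-rule: rule 1 satisfied; rule 2 satisfied; rule 3 satisfied; rule 4 satisfied; rule 5 satisfied.

VERB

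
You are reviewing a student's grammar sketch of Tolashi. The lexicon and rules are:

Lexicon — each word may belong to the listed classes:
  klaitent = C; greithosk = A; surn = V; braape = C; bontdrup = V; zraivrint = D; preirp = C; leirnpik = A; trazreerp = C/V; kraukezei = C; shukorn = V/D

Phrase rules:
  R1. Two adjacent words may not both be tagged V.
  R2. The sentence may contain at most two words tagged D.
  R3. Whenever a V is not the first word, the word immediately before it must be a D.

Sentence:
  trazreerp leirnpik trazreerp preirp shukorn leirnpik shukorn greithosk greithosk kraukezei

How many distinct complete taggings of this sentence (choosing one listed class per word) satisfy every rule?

Candidates per position — 1:trazreerp {C,V}; 2:leirnpik {A}; 3:trazreerp {C,V}; 4:preirp {C}; 5:shukorn {V,D}; 6:leirnpik {A}; 7:shukorn {V,D}; 8:greithosk {A}; 9:greithosk {A}; 10:kraukezei {C}.
There are 16 candidate sequences in total.
The sequences that satisfy every rule: C A C C D A D A A C; V A C C D A D A A C.
Count = 2.

2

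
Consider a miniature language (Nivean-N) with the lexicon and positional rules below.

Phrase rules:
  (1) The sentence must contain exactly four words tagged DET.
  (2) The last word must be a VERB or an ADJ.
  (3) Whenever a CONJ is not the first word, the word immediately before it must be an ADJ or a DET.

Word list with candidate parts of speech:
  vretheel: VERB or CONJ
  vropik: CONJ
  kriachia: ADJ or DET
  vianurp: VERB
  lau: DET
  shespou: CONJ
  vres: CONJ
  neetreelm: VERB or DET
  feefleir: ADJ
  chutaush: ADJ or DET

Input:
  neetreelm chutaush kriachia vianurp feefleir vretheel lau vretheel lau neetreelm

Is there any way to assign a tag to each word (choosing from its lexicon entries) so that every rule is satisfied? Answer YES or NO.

Candidates per position — 1:neetreelm {VERB,DET}; 2:chutaush {ADJ,DET}; 3:kriachia {ADJ,DET}; 4:vianurp {VERB}; 5:feefleir {ADJ}; 6:vretheel {VERB,CONJ}; 7:lau {DET}; 8:vretheel {VERB,CONJ}; 9:lau {DET}; 10:neetreelm {VERB,DET}.
One satisfying assignment: VERB DET DET VERB ADJ VERB DET CONJ DET VERB.
Check: rule 1 ✓; rule 2 ✓; rule 3 ✓.

YES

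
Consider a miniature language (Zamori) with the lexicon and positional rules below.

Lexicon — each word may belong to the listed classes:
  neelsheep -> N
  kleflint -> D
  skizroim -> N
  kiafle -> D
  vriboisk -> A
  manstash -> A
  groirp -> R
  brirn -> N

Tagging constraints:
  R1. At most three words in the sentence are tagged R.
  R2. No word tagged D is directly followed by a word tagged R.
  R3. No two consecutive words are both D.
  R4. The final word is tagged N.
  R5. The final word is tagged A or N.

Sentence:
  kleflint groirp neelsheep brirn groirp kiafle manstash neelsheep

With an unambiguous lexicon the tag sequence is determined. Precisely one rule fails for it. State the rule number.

2

Fixed tagging: D R N N R D A N.
Rule check: R1 ok, R2 fails, R3 ok, R4 ok, R5 ok.
Only rule 2 fails.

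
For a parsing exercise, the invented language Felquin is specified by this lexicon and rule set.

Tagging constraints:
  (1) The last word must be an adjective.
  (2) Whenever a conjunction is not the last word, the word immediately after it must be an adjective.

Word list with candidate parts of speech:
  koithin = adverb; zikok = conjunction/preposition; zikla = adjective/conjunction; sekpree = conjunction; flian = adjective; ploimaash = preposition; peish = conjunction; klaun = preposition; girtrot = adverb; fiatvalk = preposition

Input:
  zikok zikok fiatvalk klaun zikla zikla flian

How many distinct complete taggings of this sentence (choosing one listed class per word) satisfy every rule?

Candidates per position — 1:zikok {conjunction,preposition}; 2:zikok {conjunction,preposition}; 3:fiatvalk {preposition}; 4:klaun {preposition}; 5:zikla {adjective,conjunction}; 6:zikla {adjective,conjunction}; 7:flian {adjective}.
There are 16 candidate sequences in total.
The sequences that satisfy every rule: preposition preposition preposition preposition adjective adjective adjective; preposition preposition preposition preposition adjective conjunction adjective; preposition preposition preposition preposition conjunction adjective adjective.
Count = 3.

3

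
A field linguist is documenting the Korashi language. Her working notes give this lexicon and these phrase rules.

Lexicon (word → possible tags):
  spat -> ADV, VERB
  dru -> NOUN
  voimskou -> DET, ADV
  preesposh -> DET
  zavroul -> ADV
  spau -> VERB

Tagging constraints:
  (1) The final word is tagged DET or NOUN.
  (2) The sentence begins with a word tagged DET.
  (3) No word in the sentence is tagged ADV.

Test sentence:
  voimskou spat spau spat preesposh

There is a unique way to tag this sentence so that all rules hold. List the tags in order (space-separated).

DET VERB VERB VERB DET

Candidates per position — 1:voimskou {DET,ADV}; 2:spat {ADV,VERB}; 3:spau {VERB}; 4:spat {ADV,VERB}; 5:preesposh {DET}.
Word 1 cannot be ADV — rule 2 would then fail for every completion. It is DET.
Word 2 cannot be ADV — rule 3 would then fail for every completion. It is VERB.
Word 4 cannot be ADV — rule 3 would then fail for every completion. It is VERB.
So the tagging must be: DET VERB VERB VERB DET.
Verifying each rule — rule 1 satisfied; rule 2 satisfied; rule 3 satisfied.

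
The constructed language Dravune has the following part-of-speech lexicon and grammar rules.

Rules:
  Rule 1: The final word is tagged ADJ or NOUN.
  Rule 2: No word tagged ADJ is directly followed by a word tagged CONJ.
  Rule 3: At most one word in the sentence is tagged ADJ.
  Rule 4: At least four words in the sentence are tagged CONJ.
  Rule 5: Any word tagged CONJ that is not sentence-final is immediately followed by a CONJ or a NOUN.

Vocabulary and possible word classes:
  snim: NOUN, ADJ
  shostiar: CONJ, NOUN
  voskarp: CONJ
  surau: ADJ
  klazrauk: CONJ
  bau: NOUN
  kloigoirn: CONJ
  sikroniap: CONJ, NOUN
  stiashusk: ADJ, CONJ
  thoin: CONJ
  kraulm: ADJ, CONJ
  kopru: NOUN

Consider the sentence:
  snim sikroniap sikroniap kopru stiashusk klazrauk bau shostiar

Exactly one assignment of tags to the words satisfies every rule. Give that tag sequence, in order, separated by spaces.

NOUN CONJ CONJ NOUN CONJ CONJ NOUN NOUN

Candidates per position — 1:snim {NOUN,ADJ}; 2:sikroniap {CONJ,NOUN}; 3:sikroniap {CONJ,NOUN}; 4:kopru {NOUN}; 5:stiashusk {ADJ,CONJ}; 6:klazrauk {CONJ}; 7:bau {NOUN}; 8:shostiar {CONJ,NOUN}.
Position 5: tagging it ADJ would leave rule 2 unsatisfiable, so it must be CONJ.
Position 8: tagging it CONJ would leave rule 1 unsatisfiable, so it must be NOUN.
Position 2: tagging it NOUN would leave rule 4 unsatisfiable, so it must be CONJ.
Position 3: tagging it NOUN would leave rule 4 unsatisfiable, so it must be CONJ.
Position 1: tagging it ADJ would leave rule 2 unsatisfiable, so it must be NOUN.
So the tagging must be: NOUN CONJ CONJ NOUN CONJ CONJ NOUN NOUN.
Check: rule 1 satisfied; rule 2 satisfied; rule 3 satisfied; rule 4 satisfied; rule 5 satisfied.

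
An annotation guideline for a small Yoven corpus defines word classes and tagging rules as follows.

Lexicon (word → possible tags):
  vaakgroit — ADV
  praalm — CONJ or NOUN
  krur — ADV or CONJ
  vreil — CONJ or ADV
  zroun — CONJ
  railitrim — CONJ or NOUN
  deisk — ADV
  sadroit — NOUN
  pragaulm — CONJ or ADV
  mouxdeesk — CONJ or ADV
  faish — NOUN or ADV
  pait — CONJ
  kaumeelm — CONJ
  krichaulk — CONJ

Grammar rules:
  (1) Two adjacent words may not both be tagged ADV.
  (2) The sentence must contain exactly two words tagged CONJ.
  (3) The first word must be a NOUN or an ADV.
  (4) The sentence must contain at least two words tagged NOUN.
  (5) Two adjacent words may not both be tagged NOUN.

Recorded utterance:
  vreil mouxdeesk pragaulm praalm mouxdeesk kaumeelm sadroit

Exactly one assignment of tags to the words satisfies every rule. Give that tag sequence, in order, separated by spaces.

ADV CONJ ADV NOUN ADV CONJ NOUN

Candidates per position — 1:vreil {CONJ,ADV}; 2:mouxdeesk {CONJ,ADV}; 3:pragaulm {CONJ,ADV}; 4:praalm {CONJ,NOUN}; 5:mouxdeesk {CONJ,ADV}; 6:kaumeelm {CONJ}; 7:sadroit {NOUN}.
Position 1: CONJ is ruled out by rule 3; that leaves ADV.
Position 2: ADV is ruled out by rule 1; that leaves CONJ.
Position 3: CONJ is ruled out by rule 2; that leaves ADV.
Position 4: CONJ is ruled out by rule 2; that leaves NOUN.
Position 5: CONJ is ruled out by rule 2; that leaves ADV.
The unique satisfying tagging is: ADV CONJ ADV NOUN ADV CONJ NOUN.
Verifying each rule — rule 1 holds; rule 2 holds; rule 3 holds; rule 4 holds; rule 5 holds.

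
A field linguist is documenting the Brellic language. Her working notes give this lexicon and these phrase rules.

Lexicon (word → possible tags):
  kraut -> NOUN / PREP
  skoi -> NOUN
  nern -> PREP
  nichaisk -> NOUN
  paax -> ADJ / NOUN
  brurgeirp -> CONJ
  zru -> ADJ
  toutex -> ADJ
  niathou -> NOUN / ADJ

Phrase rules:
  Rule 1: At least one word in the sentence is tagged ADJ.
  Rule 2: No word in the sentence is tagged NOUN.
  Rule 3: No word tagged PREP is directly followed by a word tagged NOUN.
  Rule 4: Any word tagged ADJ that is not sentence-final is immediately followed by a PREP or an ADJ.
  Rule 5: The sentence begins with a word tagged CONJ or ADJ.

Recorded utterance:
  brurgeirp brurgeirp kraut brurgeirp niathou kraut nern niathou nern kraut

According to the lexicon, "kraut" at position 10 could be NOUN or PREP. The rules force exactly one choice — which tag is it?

PREP

Candidates per position — 1:brurgeirp {CONJ}; 2:brurgeirp {CONJ}; 3:kraut {NOUN,PREP}; 4:brurgeirp {CONJ}; 5:niathou {NOUN,ADJ}; 6:kraut {NOUN,PREP}; 7:nern {PREP}; 8:niathou {NOUN,ADJ}; 9:nern {PREP}; 10:kraut {NOUN,PREP}.
At position 3, choosing NOUN makes rule 2 impossible to satisfy; hence PREP.
At position 5, choosing NOUN makes rule 2 impossible to satisfy; hence ADJ.
At position 6, choosing NOUN makes rule 2 impossible to satisfy; hence PREP.
At position 8, choosing NOUN makes rule 2 impossible to satisfy; hence ADJ.
At position 10, choosing NOUN makes rule 2 impossible to satisfy; hence PREP.
So the tagging must be: CONJ CONJ PREP CONJ ADJ PREP PREP ADJ PREP PREP.
Rule-by-rule: rule 1 ✓; rule 2 ✓; rule 3 ✓; rule 4 ✓; rule 5 ✓.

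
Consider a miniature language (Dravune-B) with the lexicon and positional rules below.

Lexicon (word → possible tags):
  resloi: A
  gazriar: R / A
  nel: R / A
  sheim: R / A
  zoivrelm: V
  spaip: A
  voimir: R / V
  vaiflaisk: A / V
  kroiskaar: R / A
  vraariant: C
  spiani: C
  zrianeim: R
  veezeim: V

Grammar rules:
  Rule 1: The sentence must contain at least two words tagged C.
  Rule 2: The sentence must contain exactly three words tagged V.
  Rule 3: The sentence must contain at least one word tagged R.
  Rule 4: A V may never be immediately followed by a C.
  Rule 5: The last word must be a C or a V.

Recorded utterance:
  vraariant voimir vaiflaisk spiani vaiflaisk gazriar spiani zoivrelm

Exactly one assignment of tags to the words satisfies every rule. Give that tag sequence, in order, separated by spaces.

C V A C V R C V

Candidates per position — 1:vraariant {C}; 2:voimir {R,V}; 3:vaiflaisk {A,V}; 4:spiani {C}; 5:vaiflaisk {A,V}; 6:gazriar {R,A}; 7:spiani {C}; 8:zoivrelm {V}.
At position 3, choosing V makes rule 4 impossible to satisfy; hence A.
At position 5, choosing A makes rule 2 impossible to satisfy; hence V.
At position 2, choosing R makes rule 2 impossible to satisfy; hence V.
At position 6, choosing A makes rule 3 impossible to satisfy; hence R.
So the tagging must be: C V A C V R C V.
Checking: rule 1 ✓; rule 2 ✓; rule 3 ✓; rule 4 ✓; rule 5 ✓.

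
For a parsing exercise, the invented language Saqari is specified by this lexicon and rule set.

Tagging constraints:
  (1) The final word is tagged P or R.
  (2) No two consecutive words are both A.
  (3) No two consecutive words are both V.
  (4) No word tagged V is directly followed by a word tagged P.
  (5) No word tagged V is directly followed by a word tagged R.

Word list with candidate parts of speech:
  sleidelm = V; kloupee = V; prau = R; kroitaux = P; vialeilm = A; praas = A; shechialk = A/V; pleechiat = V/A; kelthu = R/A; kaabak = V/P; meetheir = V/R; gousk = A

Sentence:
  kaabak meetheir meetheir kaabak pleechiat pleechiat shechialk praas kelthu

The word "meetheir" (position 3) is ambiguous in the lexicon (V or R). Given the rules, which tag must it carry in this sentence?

R

Candidates per position — 1:kaabak {V,P}; 2:meetheir {V,R}; 3:meetheir {V,R}; 4:kaabak {V,P}; 5:pleechiat {V,A}; 6:pleechiat {V,A}; 7:shechialk {A,V}; 8:praas {A}; 9:kelthu {R,A}.
Position 7: A is ruled out by rule 2; that leaves V.
Position 9: A is ruled out by rule 1; that leaves R.
Position 6: V is ruled out by rule 3; that leaves A.
Position 5: A is ruled out by rule 2; that leaves V.
Position 4: V is ruled out by rule 3; that leaves P.
Position 3: V is ruled out by rule 4; that leaves R.
Position 1: V is ruled out by rule 5; that leaves P.
Position 2: V is ruled out by rule 5; that leaves R.
The only consistent sequence is: P R R P V A V A R.
Verifying each rule — rule 1 holds; rule 2 holds; rule 3 holds; rule 4 holds; rule 5 holds.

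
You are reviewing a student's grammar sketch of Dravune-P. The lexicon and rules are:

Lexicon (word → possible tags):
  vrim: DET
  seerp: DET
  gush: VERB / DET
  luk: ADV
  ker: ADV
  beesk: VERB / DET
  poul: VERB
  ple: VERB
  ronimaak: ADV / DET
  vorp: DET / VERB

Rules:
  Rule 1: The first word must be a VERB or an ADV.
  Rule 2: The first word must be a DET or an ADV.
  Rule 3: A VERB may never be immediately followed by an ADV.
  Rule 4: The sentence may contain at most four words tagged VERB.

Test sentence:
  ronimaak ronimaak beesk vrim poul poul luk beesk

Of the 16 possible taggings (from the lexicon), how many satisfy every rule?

0

Candidates per position — 1:ronimaak {ADV,DET}; 2:ronimaak {ADV,DET}; 3:beesk {VERB,DET}; 4:vrim {DET}; 5:poul {VERB}; 6:poul {VERB}; 7:luk {ADV}; 8:beesk {VERB,DET}.
There are 16 candidate sequences in total.
Rule 3 cannot be satisfied by any choice of tags from the lexicon.
So there is no consistent tagging.
Count = 0.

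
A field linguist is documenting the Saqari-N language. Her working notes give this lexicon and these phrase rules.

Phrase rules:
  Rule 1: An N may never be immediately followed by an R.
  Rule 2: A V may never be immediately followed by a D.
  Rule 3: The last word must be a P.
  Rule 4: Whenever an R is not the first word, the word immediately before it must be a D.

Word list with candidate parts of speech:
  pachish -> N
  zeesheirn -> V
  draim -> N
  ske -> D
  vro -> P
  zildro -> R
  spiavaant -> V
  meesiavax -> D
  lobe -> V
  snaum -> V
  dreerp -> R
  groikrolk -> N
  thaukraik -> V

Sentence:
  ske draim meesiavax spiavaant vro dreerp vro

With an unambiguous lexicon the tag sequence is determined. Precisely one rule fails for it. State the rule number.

4

Fixed tagging: D N D V P R P.
Rule check: R1 ✓, R2 ✓, R3 ✓, R4 ✗.
Only rule 4 fails.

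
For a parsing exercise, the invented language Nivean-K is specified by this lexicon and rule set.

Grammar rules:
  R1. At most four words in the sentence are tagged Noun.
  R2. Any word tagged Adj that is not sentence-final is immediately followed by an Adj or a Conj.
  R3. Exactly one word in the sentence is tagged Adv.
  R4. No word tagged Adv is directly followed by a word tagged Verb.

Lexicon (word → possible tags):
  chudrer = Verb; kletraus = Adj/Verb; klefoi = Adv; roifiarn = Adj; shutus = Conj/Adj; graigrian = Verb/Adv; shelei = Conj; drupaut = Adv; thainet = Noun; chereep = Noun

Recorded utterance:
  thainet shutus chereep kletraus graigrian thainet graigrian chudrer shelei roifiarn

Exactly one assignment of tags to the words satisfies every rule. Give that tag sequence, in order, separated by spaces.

Candidates per position — 1:thainet {Noun}; 2:shutus {Conj,Adj}; 3:chereep {Noun}; 4:kletraus {Adj,Verb}; 5:graigrian {Verb,Adv}; 6:thainet {Noun}; 7:graigrian {Verb,Adv}; 8:chudrer {Verb}; 9:shelei {Conj}; 10:roifiarn {Adj}.
At position 2, choosing Adj makes rule 2 impossible to satisfy; hence Conj.
At position 4, choosing Adj makes rule 2 impossible to satisfy; hence Verb.
At position 7, choosing Adv makes rule 4 impossible to satisfy; hence Verb.
At position 5, choosing Verb makes rule 3 impossible to satisfy; hence Adv.
So the tagging must be: Noun Conj Noun Verb Adv Noun Verb Verb Conj Adj.
Verifying each rule — rule 1 ok; rule 2 ok; rule 3 ok; rule 4 ok.

Noun Conj Noun Verb Adv Noun Verb Verb Conj Adj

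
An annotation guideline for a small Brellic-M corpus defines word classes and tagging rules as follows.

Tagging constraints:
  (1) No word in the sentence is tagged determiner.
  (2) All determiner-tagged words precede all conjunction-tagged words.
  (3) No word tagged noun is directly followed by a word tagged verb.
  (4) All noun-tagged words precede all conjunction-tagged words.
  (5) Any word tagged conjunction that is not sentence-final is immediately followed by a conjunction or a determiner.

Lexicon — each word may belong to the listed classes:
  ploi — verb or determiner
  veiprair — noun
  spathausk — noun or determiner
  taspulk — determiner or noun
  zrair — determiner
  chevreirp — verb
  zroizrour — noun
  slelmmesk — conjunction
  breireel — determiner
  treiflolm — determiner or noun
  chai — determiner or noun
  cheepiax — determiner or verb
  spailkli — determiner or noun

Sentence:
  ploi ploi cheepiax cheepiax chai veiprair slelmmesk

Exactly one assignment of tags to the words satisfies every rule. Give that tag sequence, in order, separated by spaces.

verb verb verb verb noun noun conjunction

Candidates per position — 1:ploi {verb,determiner}; 2:ploi {verb,determiner}; 3:cheepiax {determiner,verb}; 4:cheepiax {determiner,verb}; 5:chai {determiner,noun}; 6:veiprair {noun}; 7:slelmmesk {conjunction}.
Position 1: determiner is ruled out by rule 1; that leaves verb.
Position 2: determiner is ruled out by rule 1; that leaves verb.
Position 3: determiner is ruled out by rule 1; that leaves verb.
Position 4: determiner is ruled out by rule 1; that leaves verb.
Position 5: determiner is ruled out by rule 1; that leaves noun.
The only consistent sequence is: verb verb verb verb noun noun conjunction.
Checking: rule 1 ok; rule 2 ok; rule 3 ok; rule 4 ok; rule 5 ok.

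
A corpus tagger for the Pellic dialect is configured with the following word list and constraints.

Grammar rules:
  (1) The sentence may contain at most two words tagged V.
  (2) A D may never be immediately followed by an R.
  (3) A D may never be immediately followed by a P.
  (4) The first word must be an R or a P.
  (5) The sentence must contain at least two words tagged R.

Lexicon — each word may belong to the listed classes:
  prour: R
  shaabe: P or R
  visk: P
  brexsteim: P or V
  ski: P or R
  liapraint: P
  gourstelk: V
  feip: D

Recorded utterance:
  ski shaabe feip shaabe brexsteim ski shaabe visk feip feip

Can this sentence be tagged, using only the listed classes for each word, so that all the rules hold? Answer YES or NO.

Candidates per position — 1:ski {P,R}; 2:shaabe {P,R}; 3:feip {D}; 4:shaabe {P,R}; 5:brexsteim {P,V}; 6:ski {P,R}; 7:shaabe {P,R}; 8:visk {P}; 9:feip {D}; 10:feip {D}.
Every candidate sequence violates at least one rule; no consistent tagging exists.

NO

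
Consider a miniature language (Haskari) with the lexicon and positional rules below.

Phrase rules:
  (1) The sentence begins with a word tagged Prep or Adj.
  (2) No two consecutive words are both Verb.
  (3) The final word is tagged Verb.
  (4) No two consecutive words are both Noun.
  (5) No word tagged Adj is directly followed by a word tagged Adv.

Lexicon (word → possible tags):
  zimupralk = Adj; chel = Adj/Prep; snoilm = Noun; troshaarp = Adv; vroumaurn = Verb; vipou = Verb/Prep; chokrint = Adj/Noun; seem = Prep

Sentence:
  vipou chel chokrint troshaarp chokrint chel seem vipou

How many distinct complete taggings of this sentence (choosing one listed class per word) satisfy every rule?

Candidates per position — 1:vipou {Verb,Prep}; 2:chel {Adj,Prep}; 3:chokrint {Adj,Noun}; 4:troshaarp {Adv}; 5:chokrint {Adj,Noun}; 6:chel {Adj,Prep}; 7:seem {Prep}; 8:vipou {Verb,Prep}.
There are 64 candidate sequences in total.
Checking each against the rules leaves 8 sequences.
Count = 8.

8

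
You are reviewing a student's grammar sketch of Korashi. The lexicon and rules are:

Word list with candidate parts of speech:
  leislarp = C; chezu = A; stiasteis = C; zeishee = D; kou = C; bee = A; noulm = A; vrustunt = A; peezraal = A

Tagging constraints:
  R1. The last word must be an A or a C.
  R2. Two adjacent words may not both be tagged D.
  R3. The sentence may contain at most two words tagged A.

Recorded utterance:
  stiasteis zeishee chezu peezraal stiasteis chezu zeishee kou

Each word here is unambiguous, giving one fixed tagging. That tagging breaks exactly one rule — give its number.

3

Fixed tagging: C D A A C A D C.
Rule check: R1 ok, R2 ok, R3 fails.
Only rule 3 fails.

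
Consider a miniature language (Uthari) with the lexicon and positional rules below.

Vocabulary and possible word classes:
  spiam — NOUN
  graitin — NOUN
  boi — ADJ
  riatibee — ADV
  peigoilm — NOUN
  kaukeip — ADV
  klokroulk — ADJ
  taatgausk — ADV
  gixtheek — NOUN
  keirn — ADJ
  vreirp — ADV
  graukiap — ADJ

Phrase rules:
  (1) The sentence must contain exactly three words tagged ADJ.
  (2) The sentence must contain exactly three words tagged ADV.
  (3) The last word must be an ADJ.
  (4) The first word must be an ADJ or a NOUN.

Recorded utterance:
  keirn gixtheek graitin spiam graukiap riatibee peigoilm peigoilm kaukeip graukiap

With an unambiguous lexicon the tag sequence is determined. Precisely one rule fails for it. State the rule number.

2

Fixed tagging: ADJ NOUN NOUN NOUN ADJ ADV NOUN NOUN ADV ADJ.
Applying the rules: R1 ✓, R2 ✗, R3 ✓, R4 ✓.
Only rule 2 fails.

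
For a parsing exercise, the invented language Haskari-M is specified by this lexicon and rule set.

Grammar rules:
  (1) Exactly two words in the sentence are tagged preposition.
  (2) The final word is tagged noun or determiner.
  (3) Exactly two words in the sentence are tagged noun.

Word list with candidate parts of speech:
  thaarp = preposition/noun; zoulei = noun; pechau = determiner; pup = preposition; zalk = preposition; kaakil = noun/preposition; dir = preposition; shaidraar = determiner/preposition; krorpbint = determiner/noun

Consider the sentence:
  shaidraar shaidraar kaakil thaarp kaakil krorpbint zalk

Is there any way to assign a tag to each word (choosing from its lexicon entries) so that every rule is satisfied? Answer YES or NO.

Candidates per position — 1:shaidraar {determiner,preposition}; 2:shaidraar {determiner,preposition}; 3:kaakil {noun,preposition}; 4:thaarp {preposition,noun}; 5:kaakil {noun,preposition}; 6:krorpbint {determiner,noun}; 7:zalk {preposition}.
Rule 2 cannot be satisfied by any choice of tags from the lexicon.
So there is no consistent tagging.

NO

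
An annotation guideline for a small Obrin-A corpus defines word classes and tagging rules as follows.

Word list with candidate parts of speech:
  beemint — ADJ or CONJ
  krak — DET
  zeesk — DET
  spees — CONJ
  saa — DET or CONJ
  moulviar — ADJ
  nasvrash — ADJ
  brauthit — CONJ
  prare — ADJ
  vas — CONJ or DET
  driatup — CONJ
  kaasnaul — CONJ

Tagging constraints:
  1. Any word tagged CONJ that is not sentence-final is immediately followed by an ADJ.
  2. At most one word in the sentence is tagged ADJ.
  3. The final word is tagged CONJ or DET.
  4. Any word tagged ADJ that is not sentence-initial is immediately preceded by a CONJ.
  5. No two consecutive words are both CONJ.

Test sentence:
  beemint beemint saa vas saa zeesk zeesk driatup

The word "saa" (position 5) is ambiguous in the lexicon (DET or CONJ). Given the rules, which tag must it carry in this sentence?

Candidates per position — 1:beemint {ADJ,CONJ}; 2:beemint {ADJ,CONJ}; 3:saa {DET,CONJ}; 4:vas {CONJ,DET}; 5:saa {DET,CONJ}; 6:zeesk {DET}; 7:zeesk {DET}; 8:driatup {CONJ}.
Position 2: tagging it CONJ would leave rule 1 unsatisfiable, so it must be ADJ.
Position 3: tagging it CONJ would leave rule 1 unsatisfiable, so it must be DET.
Position 4: tagging it CONJ would leave rule 1 unsatisfiable, so it must be DET.
Position 5: tagging it CONJ would leave rule 1 unsatisfiable, so it must be DET.
Position 1: tagging it ADJ would leave rule 2 unsatisfiable, so it must be CONJ.
The only consistent sequence is: CONJ ADJ DET DET DET DET DET CONJ.
Check: rule 1 ok; rule 2 ok; rule 3 ok; rule 4 ok; rule 5 ok.

DET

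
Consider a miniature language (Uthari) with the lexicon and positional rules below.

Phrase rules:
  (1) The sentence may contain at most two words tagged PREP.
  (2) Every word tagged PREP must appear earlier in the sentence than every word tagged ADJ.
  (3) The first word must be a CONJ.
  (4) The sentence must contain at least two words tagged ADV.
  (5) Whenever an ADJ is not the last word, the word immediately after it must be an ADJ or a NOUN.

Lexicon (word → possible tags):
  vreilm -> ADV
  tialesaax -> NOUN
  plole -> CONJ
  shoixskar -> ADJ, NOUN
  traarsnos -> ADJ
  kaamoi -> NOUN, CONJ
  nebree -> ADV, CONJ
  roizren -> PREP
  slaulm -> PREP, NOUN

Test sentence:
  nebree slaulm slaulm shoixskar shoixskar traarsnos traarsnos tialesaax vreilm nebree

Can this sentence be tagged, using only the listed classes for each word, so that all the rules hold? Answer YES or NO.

YES

Candidates per position — 1:nebree {ADV,CONJ}; 2:slaulm {PREP,NOUN}; 3:slaulm {PREP,NOUN}; 4:shoixskar {ADJ,NOUN}; 5:shoixskar {ADJ,NOUN}; 6:traarsnos {ADJ}; 7:traarsnos {ADJ}; 8:tialesaax {NOUN}; 9:vreilm {ADV}; 10:nebree {ADV,CONJ}.
One satisfying assignment: CONJ PREP NOUN NOUN ADJ ADJ ADJ NOUN ADV ADV.
Rule-by-rule: rule 1 satisfied; rule 2 satisfied; rule 3 satisfied; rule 4 satisfied; rule 5 satisfied.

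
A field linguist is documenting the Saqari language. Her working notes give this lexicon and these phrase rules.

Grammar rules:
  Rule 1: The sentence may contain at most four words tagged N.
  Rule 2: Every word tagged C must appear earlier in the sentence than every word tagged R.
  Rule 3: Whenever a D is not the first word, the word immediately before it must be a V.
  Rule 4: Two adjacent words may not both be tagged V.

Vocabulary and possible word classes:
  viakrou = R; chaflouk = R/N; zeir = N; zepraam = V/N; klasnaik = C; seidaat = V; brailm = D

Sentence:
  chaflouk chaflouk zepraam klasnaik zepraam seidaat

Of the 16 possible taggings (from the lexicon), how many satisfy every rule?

Candidates per position — 1:chaflouk {R,N}; 2:chaflouk {R,N}; 3:zepraam {V,N}; 4:klasnaik {C}; 5:zepraam {V,N}; 6:seidaat {V}.
There are 16 candidate sequences in total.
The sequences that satisfy every rule: N N V C N V; N N N C N V.
Count = 2.

2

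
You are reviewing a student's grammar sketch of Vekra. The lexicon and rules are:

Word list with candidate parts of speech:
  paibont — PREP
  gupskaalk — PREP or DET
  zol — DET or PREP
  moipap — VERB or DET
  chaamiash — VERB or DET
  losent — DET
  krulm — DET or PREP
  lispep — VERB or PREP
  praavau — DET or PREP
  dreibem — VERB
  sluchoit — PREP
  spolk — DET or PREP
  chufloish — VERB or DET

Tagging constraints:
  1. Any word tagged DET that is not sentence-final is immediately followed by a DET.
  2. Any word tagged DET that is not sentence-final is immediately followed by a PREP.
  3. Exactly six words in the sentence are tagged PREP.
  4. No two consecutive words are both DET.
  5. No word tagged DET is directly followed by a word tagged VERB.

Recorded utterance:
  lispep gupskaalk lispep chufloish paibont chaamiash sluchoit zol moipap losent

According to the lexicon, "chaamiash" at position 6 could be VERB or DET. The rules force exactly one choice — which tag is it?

Candidates per position — 1:lispep {VERB,PREP}; 2:gupskaalk {PREP,DET}; 3:lispep {VERB,PREP}; 4:chufloish {VERB,DET}; 5:paibont {PREP}; 6:chaamiash {VERB,DET}; 7:sluchoit {PREP}; 8:zol {DET,PREP}; 9:moipap {VERB,DET}; 10:losent {DET}.
Word 1 cannot be VERB — rule 3 would then fail for every completion. It is PREP.
Word 2 cannot be DET — rule 1 would then fail for every completion. It is PREP.
Word 3 cannot be VERB — rule 3 would then fail for every completion. It is PREP.
Word 4 cannot be DET — rule 1 would then fail for every completion. It is VERB.
Word 6 cannot be DET — rule 1 would then fail for every completion. It is VERB.
Word 8 cannot be DET — rule 2 would then fail for every completion. It is PREP.
Word 9 cannot be DET — rule 2 would then fail for every completion. It is VERB.
That leaves exactly one tagging: PREP PREP PREP VERB PREP VERB PREP PREP VERB DET.
Verifying each rule — rule 1 ok; rule 2 ok; rule 3 ok; rule 4 ok; rule 5 ok.

VERB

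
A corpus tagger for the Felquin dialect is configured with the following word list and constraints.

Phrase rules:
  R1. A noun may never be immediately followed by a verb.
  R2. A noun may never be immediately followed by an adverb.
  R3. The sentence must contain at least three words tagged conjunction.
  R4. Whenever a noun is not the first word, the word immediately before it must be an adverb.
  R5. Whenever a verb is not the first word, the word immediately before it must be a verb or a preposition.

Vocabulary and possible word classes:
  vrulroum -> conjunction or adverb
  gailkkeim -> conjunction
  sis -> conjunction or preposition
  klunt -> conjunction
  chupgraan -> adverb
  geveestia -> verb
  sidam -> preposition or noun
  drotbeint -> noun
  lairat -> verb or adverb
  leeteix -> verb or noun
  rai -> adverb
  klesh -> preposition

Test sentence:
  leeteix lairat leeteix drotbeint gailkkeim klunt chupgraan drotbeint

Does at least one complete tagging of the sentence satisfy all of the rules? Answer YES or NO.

Candidates per position — 1:leeteix {verb,noun}; 2:lairat {verb,adverb}; 3:leeteix {verb,noun}; 4:drotbeint {noun}; 5:gailkkeim {conjunction}; 6:klunt {conjunction}; 7:chupgraan {adverb}; 8:drotbeint {noun}.
Rule 3 cannot be satisfied by any choice of tags from the lexicon.
So there is no consistent tagging.

NO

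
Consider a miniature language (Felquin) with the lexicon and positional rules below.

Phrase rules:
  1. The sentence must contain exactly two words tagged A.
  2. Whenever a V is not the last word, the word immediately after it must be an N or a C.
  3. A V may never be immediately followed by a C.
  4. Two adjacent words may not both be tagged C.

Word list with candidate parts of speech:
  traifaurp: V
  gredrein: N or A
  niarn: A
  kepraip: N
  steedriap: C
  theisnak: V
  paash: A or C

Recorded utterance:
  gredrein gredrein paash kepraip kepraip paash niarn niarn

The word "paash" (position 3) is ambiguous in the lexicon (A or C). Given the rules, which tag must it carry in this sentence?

Candidates per position — 1:gredrein {N,A}; 2:gredrein {N,A}; 3:paash {A,C}; 4:kepraip {N}; 5:kepraip {N}; 6:paash {A,C}; 7:niarn {A}; 8:niarn {A}.
If word 1 were A, no tagging could satisfy rule 1; so word 1 is N.
If word 2 were A, no tagging could satisfy rule 1; so word 2 is N.
If word 3 were A, no tagging could satisfy rule 1; so word 3 is C.
If word 6 were A, no tagging could satisfy rule 1; so word 6 is C.
The only consistent sequence is: N N C N N C A A.
Check: rule 1 holds; rule 2 holds; rule 3 holds; rule 4 holds.

C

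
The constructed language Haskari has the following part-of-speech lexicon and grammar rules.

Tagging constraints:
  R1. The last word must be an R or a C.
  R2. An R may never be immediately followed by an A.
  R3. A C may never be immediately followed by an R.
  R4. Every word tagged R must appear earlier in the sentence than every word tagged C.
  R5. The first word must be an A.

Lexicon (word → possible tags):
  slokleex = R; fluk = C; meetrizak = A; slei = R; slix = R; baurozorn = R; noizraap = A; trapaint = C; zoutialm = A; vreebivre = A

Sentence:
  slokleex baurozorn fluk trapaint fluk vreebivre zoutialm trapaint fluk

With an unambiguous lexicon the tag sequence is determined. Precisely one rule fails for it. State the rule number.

5

Fixed tagging: R R C C C A A C C.
Checking each rule: R1 pass, R2 pass, R3 pass, R4 pass, R5 fail.
Only rule 5 fails.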